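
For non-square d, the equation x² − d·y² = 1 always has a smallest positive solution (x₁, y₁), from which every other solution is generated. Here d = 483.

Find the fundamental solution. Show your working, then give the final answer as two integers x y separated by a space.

d=483: √d = [21; 1,42] (ℓ=2, even), read p_1/q_1
step 0: (21, 1)  from 21·(1,0) + (0,1)
step 1: (22, 1)  from 1·(21,1) + (1,0)
→ (22, 1).  Check: 22²=484, 483·1²=483, difference 1.

22 1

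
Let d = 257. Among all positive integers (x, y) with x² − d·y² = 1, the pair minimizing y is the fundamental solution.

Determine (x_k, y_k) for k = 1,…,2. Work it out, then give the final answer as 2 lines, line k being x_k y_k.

d=257: √d = [16; 32] (ℓ=1, odd), read p_1/q_1
step 0: (16, 1)  from 16·(1,0) + (0,1)
step 1: (513, 32)  from 32·(16,1) + (1,0)
→ (513, 32).  Check: 513²=263169, 257·32²=263168, difference 1.
k=2:  x_2 = 513·513+257·32·32 = 526337,  y_2 = 513·32+32·513 = 32832

513 32
526337 32832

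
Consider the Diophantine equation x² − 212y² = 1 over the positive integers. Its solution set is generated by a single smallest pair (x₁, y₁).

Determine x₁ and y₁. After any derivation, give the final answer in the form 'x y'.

√212 = [14; 1,1,3,1,1,…,1,1,28, …], period ℓ=14 (even) → k=13
a_0=14:  p_0=14·1+0=14,  q_0=14·0+1=1
a_1=1:  p_1=1·14+1=15,  q_1=1·1+0=1
…
a_3=3:  p_3=3·29+15=102,  q_3=3·2+1=7
a_4=1:  p_4=1·102+29=131,  q_4=1·7+2=9
a_5=1:  p_5=1·131+102=233,  q_5=1·9+7=16
a_6=1:  p_6=1·233+131=364,  q_6=1·16+9=25
a_7=6:  p_7=6·364+233=2417,  q_7=6·25+16=166
a_8=1:  p_8=1·2417+364=2781,  q_8=1·166+25=191
a_9=1:  p_9=1·2781+2417=5198,  q_9=1·191+166=357
…
a_12=1:  p_12=1·29135+7979=37114,  q_12=1·2001+548=2549
a_13=1:  p_13=1·37114+29135=66249,  q_13=1·2549+2001=4550
(x₁, y₁) = (66249, 4550);  66249² − 212·4550² = 1 ✓

66249 4550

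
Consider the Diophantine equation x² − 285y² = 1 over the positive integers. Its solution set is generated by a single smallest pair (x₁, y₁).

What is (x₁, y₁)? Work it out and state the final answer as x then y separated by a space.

2431 144

d=285: √d = [16; 1,7,2,7,1,32] (ℓ=6, even), read p_5/q_5
step 0: (16, 1)  from 16·(1,0) + (0,1)
step 1: (17, 1)  from 1·(16,1) + (1,0)
…
step 3: (287, 17)  from 2·(135,8) + (17,1)
step 4: (2144, 127)  from 7·(287,17) + (135,8)
step 5: (2431, 144)  from 1·(2144,127) + (287,17)
fundamental: x₁=2431, y₁=144  (since 5909761 − 285·20736 = 1)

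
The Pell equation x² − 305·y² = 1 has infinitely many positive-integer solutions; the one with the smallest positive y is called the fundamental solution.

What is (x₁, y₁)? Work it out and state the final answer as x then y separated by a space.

√305 = [17; 2,6,2,34, …], period ℓ=4 (even) → k=3
i=0: a=17 ⇒ p=17, q=1
i=1: a=2 ⇒ p=35, q=2
i=2: a=6 ⇒ p=227, q=13
i=3: a=2 ⇒ p=489, q=28
fundamental: x₁=489, y₁=28  (since 239121 − 305·784 = 1)

489 28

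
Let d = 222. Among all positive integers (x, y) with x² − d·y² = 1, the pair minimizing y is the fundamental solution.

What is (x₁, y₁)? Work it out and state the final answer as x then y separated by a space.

149 10

√222 = [14; 1,8,1,28, …], period ℓ=4 (even) → k=3
k=0  a_k=14  p_k/q_k = 14/1
…
k=2  a_k=8  p_k/q_k = 134/9
k=3  a_k=1  p_k/q_k = 149/10
fundamental: x₁=149, y₁=10  (since 22201 − 222·100 = 1)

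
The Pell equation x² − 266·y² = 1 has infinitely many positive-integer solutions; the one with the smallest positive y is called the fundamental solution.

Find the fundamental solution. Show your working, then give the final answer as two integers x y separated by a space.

√266 → a₀=16, period (3,4,3,32); ℓ=4 even so k=3
i=0: a=16 ⇒ p=16, q=1
…
i=2: a=4 ⇒ p=212, q=13
i=3: a=3 ⇒ p=685, q=42
(x₁, y₁) = (685, 42);  685² − 266·42² = 1 ✓

685 42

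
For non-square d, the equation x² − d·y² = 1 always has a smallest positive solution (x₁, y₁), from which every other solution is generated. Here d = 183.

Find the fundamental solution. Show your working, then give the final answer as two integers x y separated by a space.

487 36

√183 = [13; 1,1,8,1,1,26, …], period ℓ=6 (even) → k=5
i=0: a=13 ⇒ p=13, q=1
…
i=4: a=1 ⇒ p=257, q=19
i=5: a=1 ⇒ p=487, q=36
(x₁, y₁) = (487, 36);  487² − 183·36² = 1 ✓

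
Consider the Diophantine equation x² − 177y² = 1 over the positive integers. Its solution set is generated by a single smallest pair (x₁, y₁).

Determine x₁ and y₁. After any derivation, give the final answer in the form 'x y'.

√177 → a₀=13, period (3,3,2,8,2,3,3,26); ℓ=8 even so k=7
a_0=13:  p_0=13·1+0=13,  q_0=13·0+1=1
…
a_2=3:  p_2=3·40+13=133,  q_2=3·3+1=10
…
a_4=8:  p_4=8·306+133=2581,  q_4=8·23+10=194
…
a_6=3:  p_6=3·5468+2581=18985,  q_6=3·411+194=1427
a_7=3:  p_7=3·18985+5468=62423,  q_7=3·1427+411=4692
fundamental: x₁=62423, y₁=4692  (since 3896630929 − 177·22014864 = 1)

62423 4692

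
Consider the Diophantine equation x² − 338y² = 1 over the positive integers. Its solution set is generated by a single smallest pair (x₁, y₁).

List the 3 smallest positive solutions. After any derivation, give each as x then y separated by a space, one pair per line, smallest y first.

114243 6214
26102926097 1419812004
5964153172084899 324407165539730

√338 = [18; 2,1,1,2,36, …], period ℓ=5 (odd) → k=9
step 0: (18, 1)  from 18·(1,0) + (0,1)
…
step 5: (8696, 473)  from 36·(239,13) + (92,5)
…
step 8: (43958, 2391)  from 1·(26327,1432) + (17631,959)
step 9: (114243, 6214)  from 2·(43958,2391) + (26327,1432)
fundamental: x₁=114243, y₁=6214  (since 13051463049 − 338·38613796 = 1)
n=2: (114243,6214)∘(114243,6214) = (114243·114243+338·6214·6214, 114243·6214+6214·114243) = (26102926097,1419812004)
n=3: (26102926097,1419812004)∘(114243,6214) = (114243·26102926097+338·6214·1419812004, 114243·1419812004+6214·26102926097) = (5964153172084899,324407165539730)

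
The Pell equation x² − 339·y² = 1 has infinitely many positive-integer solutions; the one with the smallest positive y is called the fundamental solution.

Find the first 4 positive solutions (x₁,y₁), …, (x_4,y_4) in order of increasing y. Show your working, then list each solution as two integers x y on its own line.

97970 5321
19196241799 1042596740
3761311617998090 204286405230279
736991398411349512801 40027878239778270520

[18; 2,2,2,1,17,1,2,2,2,36] for √339; ℓ=10 ⇒ convergent index 9
a_0=18:  p_0=18·1+0=18,  q_0=18·0+1=1
a_1=2:  p_1=2·18+1=37,  q_1=2·1+0=2
…
a_3=2:  p_3=2·92+37=221,  q_3=2·5+2=12
a_4=1:  p_4=1·221+92=313,  q_4=1·12+5=17
…
a_8=2:  p_8=2·17252+5855=40359,  q_8=2·937+318=2192
a_9=2:  p_9=2·40359+17252=97970,  q_9=2·2192+937=5321
fundamental: x₁=97970, y₁=5321  (since 9598120900 − 339·28313041 = 1)
(x_2, y_2) = (97970·97970 + 339·5321·5321, 97970·5321 + 5321·97970) = (19196241799, 1042596740)
(x_3, y_3) = (97970·19196241799 + 339·5321·1042596740, 97970·1042596740 + 5321·19196241799) = (3761311617998090, 204286405230279)
(x_4, y_4) = (97970·3761311617998090 + 339·5321·204286405230279, 97970·204286405230279 + 5321·3761311617998090) = (736991398411349512801, 40027878239778270520)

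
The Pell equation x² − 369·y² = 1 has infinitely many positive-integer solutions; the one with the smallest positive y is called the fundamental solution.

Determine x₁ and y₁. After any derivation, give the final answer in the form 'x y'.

8396801 437120

d=369: √d = [19; 4,1,3,2,7,4,7,2,3,1,4,38] (ℓ=12, even), read p_11/q_11
step 0: (19, 1)  from 19·(1,0) + (0,1)
step 1: (77, 4)  from 4·(19,1) + (1,0)
step 2: (96, 5)  from 1·(77,4) + (19,1)
step 3: (365, 19)  from 3·(96,5) + (77,4)
…
step 5: (6147, 320)  from 7·(826,43) + (365,19)
…
step 8: (393504, 20485)  from 2·(184045,9581) + (25414,1323)
step 9: (1364557, 71036)  from 3·(393504,20485) + (184045,9581)
step 10: (1758061, 91521)  from 1·(1364557,71036) + (393504,20485)
step 11: (8396801, 437120)  from 4·(1758061,91521) + (1364557,71036)
→ (8396801, 437120).  Check: 8396801²=70506267033601, 369·437120²=70506267033600, difference 1.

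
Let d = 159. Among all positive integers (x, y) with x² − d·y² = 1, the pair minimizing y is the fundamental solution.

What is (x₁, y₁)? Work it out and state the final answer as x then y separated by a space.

1324 105

√159 → a₀=12, period (1,1,1,1,3,1,1,1,1,24); ℓ=10 even so k=9
step 0: (12, 1)  from 12·(1,0) + (0,1)
step 1: (13, 1)  from 1·(12,1) + (1,0)
step 2: (25, 2)  from 1·(13,1) + (12,1)
step 3: (38, 3)  from 1·(25,2) + (13,1)
step 4: (63, 5)  from 1·(38,3) + (25,2)
…
step 7: (517, 41)  from 1·(290,23) + (227,18)
step 8: (807, 64)  from 1·(517,41) + (290,23)
step 9: (1324, 105)  from 1·(807,64) + (517,41)
fundamental: x₁=1324, y₁=105  (since 1752976 − 159·11025 = 1)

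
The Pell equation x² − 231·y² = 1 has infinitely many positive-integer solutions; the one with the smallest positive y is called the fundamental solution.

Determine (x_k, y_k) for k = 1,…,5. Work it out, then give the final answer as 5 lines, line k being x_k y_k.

76 5
11551 760
1755676 115515
266851201 17557520
40559626876 2668627525

√231 = [15; 5,30, …], period ℓ=2 (even) → k=1
k=0  a_k=15  p_k/q_k = 15/1
k=1  a_k=5  p_k/q_k = 76/5
→ (76, 5).  Check: 76²=5776, 231·5²=5775, difference 1.
(76+5√231)^2 = 11551 + 760√231
(76+5√231)^3 = 1755676 + 115515√231
(76+5√231)^4 = 266851201 + 17557520√231
(76+5√231)^5 = 40559626876 + 2668627525√231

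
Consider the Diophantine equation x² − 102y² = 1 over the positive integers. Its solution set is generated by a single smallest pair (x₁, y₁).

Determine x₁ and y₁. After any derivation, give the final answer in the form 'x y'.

101 10

[10; 10,20] for √102; ℓ=2 ⇒ convergent index 1
step 0: (10, 1)  from 10·(1,0) + (0,1)
step 1: (101, 10)  from 10·(10,1) + (1,0)
(x₁, y₁) = (101, 10);  101² − 102·10² = 1 ✓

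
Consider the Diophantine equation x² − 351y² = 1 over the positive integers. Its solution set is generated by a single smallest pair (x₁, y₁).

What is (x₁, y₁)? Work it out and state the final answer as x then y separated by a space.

d=351: √d = [18; 1,2,1,3,2,2,2,3,1,2,1,36] (ℓ=12, even), read p_11/q_11
a_0=18:  p_0=18·1+0=18,  q_0=18·0+1=1
a_1=1:  p_1=1·18+1=19,  q_1=1·1+0=1
a_2=2:  p_2=2·19+18=56,  q_2=2·1+1=3
a_3=1:  p_3=1·56+19=75,  q_3=1·3+1=4
a_4=3:  p_4=3·75+56=281,  q_4=3·4+3=15
…
a_7=2:  p_7=2·1555+637=3747,  q_7=2·83+34=200
…
a_9=1:  p_9=1·12796+3747=16543,  q_9=1·683+200=883
a_10=2:  p_10=2·16543+12796=45882,  q_10=2·883+683=2449
a_11=1:  p_11=1·45882+16543=62425,  q_11=1·2449+883=3332
(x₁, y₁) = (62425, 3332);  62425² − 351·3332² = 1 ✓

62425 3332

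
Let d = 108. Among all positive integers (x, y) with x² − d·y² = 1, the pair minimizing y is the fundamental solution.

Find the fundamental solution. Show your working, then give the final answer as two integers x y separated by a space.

1351 130

√108 = [10; 2,1,1,4,1,1,2,20, …], period ℓ=8 (even) → k=7
a_0=10:  p_0=10·1+0=10,  q_0=10·0+1=1
…
a_2=1:  p_2=1·21+10=31,  q_2=1·2+1=3
a_3=1:  p_3=1·31+21=52,  q_3=1·3+2=5
…
a_6=1:  p_6=1·291+239=530,  q_6=1·28+23=51
a_7=2:  p_7=2·530+291=1351,  q_7=2·51+28=130
→ (1351, 130).  Check: 1351²=1825201, 108·130²=1825200, difference 1.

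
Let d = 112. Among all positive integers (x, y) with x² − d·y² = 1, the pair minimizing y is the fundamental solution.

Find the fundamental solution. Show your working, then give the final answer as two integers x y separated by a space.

127 12

[10; 1,1,2,1,1,20] for √112; ℓ=6 ⇒ convergent index 5
i=0: a=10 ⇒ p=10, q=1
…
i=4: a=1 ⇒ p=74, q=7
i=5: a=1 ⇒ p=127, q=12
→ (127, 12).  Check: 127²=16129, 112·12²=16128, difference 1.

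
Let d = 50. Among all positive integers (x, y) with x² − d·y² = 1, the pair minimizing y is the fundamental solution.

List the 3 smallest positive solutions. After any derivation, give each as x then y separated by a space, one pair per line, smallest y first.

99 14
19601 2772
3880899 548842

√50 → a₀=7, period (14); ℓ=1 odd so k=1
a_0=7:  p_0=7·1+0=7,  q_0=7·0+1=1
a_1=14:  p_1=14·7+1=99,  q_1=14·1+0=14
fundamental: x₁=99, y₁=14  (since 9801 − 50·196 = 1)
n=2: (99,14)∘(99,14) = (99·99+50·14·14, 99·14+14·99) = (19601,2772)
n=3: (19601,2772)∘(99,14) = (99·19601+50·14·2772, 99·2772+14·19601) = (3880899,548842)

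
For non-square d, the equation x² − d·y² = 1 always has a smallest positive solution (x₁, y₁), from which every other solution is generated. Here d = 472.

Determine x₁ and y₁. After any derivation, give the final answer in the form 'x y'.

d=472: √d = [21; 1,2,1,1,1,…,2,1,42] (ℓ=14, even), read p_13/q_13
step 0: (21, 1)  from 21·(1,0) + (0,1)
step 1: (22, 1)  from 1·(21,1) + (1,0)
step 2: (65, 3)  from 2·(22,1) + (21,1)
step 3: (87, 4)  from 1·(65,3) + (22,1)
step 4: (152, 7)  from 1·(87,4) + (65,3)
…
step 6: (1108, 51)  from 4·(239,11) + (152,7)
step 7: (5779, 266)  from 5·(1108,51) + (239,11)
step 8: (24224, 1115)  from 4·(5779,266) + (1108,51)
step 9: (30003, 1381)  from 1·(24224,1115) + (5779,266)
step 10: (54227, 2496)  from 1·(30003,1381) + (24224,1115)
step 11: (84230, 3877)  from 1·(54227,2496) + (30003,1381)
step 12: (222687, 10250)  from 2·(84230,3877) + (54227,2496)
step 13: (306917, 14127)  from 1·(222687,10250) + (84230,3877)
(x₁, y₁) = (306917, 14127);  306917² − 472·14127² = 1 ✓

306917 14127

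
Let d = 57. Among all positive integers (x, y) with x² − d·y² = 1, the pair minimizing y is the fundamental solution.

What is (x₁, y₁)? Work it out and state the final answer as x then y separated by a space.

151 20

√57 = [7; 1,1,4,1,1,14, …], period ℓ=6 (even) → k=5
step 0: (7, 1)  from 7·(1,0) + (0,1)
step 1: (8, 1)  from 1·(7,1) + (1,0)
step 2: (15, 2)  from 1·(8,1) + (7,1)
step 3: (68, 9)  from 4·(15,2) + (8,1)
step 4: (83, 11)  from 1·(68,9) + (15,2)
step 5: (151, 20)  from 1·(83,11) + (68,9)
fundamental: x₁=151, y₁=20  (since 22801 − 57·400 = 1)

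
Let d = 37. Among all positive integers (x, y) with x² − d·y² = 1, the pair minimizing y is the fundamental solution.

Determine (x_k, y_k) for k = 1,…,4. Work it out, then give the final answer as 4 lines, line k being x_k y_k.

73 12
10657 1752
1555849 255780
227143297 37342128

d=37: √d = [6; 12] (ℓ=1, odd), read p_1/q_1
i=0: a=6 ⇒ p=6, q=1
i=1: a=12 ⇒ p=73, q=12
(x₁, y₁) = (73, 12);  73² − 37·12² = 1 ✓
n=2: (73,12)∘(73,12) = (73·73+37·12·12, 73·12+12·73) = (10657,1752)
n=3: (10657,1752)∘(73,12) = (73·10657+37·12·1752, 73·1752+12·10657) = (1555849,255780)
n=4: (1555849,255780)∘(73,12) = (73·1555849+37·12·255780, 73·255780+12·1555849) = (227143297,37342128)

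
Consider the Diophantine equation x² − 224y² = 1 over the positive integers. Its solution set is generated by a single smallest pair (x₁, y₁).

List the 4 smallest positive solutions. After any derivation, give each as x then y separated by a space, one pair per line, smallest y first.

√224 → a₀=14, period (1,28); ℓ=2 even so k=1
a_0=14:  p_0=14·1+0=14,  q_0=14·0+1=1
a_1=1:  p_1=1·14+1=15,  q_1=1·1+0=1
→ (15, 1).  Check: 15²=225, 224·1²=224, difference 1.
(15+1√224)^2 = 449 + 30√224
(15+1√224)^3 = 13455 + 899√224
(15+1√224)^4 = 403201 + 26940√224

15 1
449 30
13455 899
403201 26940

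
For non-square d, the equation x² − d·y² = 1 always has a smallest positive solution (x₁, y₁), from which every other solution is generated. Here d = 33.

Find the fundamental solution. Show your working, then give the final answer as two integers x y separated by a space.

23 4

√33 → a₀=5, period (1,2,1,10); ℓ=4 even so k=3
a_0=5:  p_0=5·1+0=5,  q_0=5·0+1=1
…
a_2=2:  p_2=2·6+5=17,  q_2=2·1+1=3
a_3=1:  p_3=1·17+6=23,  q_3=1·3+1=4
→ (23, 4).  Check: 23²=529, 33·4²=528, difference 1.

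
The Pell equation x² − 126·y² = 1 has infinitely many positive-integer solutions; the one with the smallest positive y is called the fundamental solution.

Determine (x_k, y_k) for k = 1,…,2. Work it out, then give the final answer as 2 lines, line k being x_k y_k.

√126 = [11; 4,2,4,22, …], period ℓ=4 (even) → k=3
step 0: (11, 1)  from 11·(1,0) + (0,1)
…
step 2: (101, 9)  from 2·(45,4) + (11,1)
step 3: (449, 40)  from 4·(101,9) + (45,4)
fundamental: x₁=449, y₁=40  (since 201601 − 126·1600 = 1)
(x_2, y_2) = (449·449 + 126·40·40, 449·40 + 40·449) = (403201, 35920)

449 40
403201 35920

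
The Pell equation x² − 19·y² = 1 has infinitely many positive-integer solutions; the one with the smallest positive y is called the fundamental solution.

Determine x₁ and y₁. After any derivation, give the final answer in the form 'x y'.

170 39

√19 → a₀=4, period (2,1,3,1,2,8); ℓ=6 even so k=5
a_0=4:  p_0=4·1+0=4,  q_0=4·0+1=1
…
a_2=1:  p_2=1·9+4=13,  q_2=1·2+1=3
a_3=3:  p_3=3·13+9=48,  q_3=3·3+2=11
a_4=1:  p_4=1·48+13=61,  q_4=1·11+3=14
a_5=2:  p_5=2·61+48=170,  q_5=2·14+11=39
(x₁, y₁) = (170, 39);  170² − 19·39² = 1 ✓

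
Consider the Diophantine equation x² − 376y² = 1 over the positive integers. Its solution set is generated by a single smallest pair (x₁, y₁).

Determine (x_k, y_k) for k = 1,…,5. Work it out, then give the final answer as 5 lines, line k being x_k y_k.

[19; 2,1,1,3,1,…,1,2,38] for √376; ℓ=16 ⇒ convergent index 15
i=0: a=19 ⇒ p=19, q=1
i=1: a=2 ⇒ p=39, q=2
…
i=7: a=2 ⇒ p=2928, q=151
…
i=13: a=1 ⇒ p=468441, q=24158
i=14: a=1 ⇒ p=837427, q=43187
i=15: a=2 ⇒ p=2143295, q=110532
(x₁, y₁) = (2143295, 110532);  2143295² − 376·110532² = 1 ✓
(2143295+110532√376)^2 = 9187426914049 + 473805365880√376
(2143295+110532√376)^3 = 39382732335491159615 + 2031009343327438668√376
(2143295+110532√376)^4 = 168817626601983862467148801 + 8706104341013491514496240√376
(2143295+110532√376)^5 = 723651950015758622280719887718975 + 37319499807142991581781109982932√376

2143295 110532
9187426914049 473805365880
39382732335491159615 2031009343327438668
168817626601983862467148801 8706104341013491514496240
723651950015758622280719887718975 37319499807142991581781109982932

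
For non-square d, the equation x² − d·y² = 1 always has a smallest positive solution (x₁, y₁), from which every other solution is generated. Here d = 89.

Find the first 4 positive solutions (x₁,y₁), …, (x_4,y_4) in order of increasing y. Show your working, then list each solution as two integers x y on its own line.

d=89: √d = [9; 2,3,3,2,18] (ℓ=5, odd), read p_9/q_9
k=0  a_k=9  p_k/q_k = 9/1
k=1  a_k=2  p_k/q_k = 19/2
k=2  a_k=3  p_k/q_k = 66/7
k=3  a_k=3  p_k/q_k = 217/23
…
k=5  a_k=18  p_k/q_k = 9217/977
…
k=7  a_k=3  p_k/q_k = 66019/6998
k=8  a_k=3  p_k/q_k = 216991/23001
k=9  a_k=2  p_k/q_k = 500001/53000
fundamental: x₁=500001, y₁=53000  (since 250001000001 − 89·2809000000 = 1)
(500001+53000√89)^2 = 500002000001 + 53000106000√89
(500001+53000√89)^3 = 500003000004500001 + 53000212000159000√89
(500001+53000√89)^4 = 500004000010000008000001 + 53000318000530000212000√89

500001 53000
500002000001 53000106000
500003000004500001 53000212000159000
500004000010000008000001 53000318000530000212000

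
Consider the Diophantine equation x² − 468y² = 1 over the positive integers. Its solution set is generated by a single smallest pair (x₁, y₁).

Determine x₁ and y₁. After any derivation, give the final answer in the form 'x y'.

[21; 1,1,1,2,1,1,1,42] for √468; ℓ=8 ⇒ convergent index 7
k=0  a_k=21  p_k/q_k = 21/1
k=1  a_k=1  p_k/q_k = 22/1
k=2  a_k=1  p_k/q_k = 43/2
k=3  a_k=1  p_k/q_k = 65/3
…
k=5  a_k=1  p_k/q_k = 238/11
k=6  a_k=1  p_k/q_k = 411/19
k=7  a_k=1  p_k/q_k = 649/30
fundamental: x₁=649, y₁=30  (since 421201 − 468·900 = 1)

649 30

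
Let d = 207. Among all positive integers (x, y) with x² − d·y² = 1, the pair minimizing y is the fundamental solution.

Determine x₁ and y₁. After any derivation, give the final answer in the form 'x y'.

1151 80

√207 → a₀=14, period (2,1,1,2,1,1,2,28); ℓ=8 even so k=7
k=0  a_k=14  p_k/q_k = 14/1
k=1  a_k=2  p_k/q_k = 29/2
k=2  a_k=1  p_k/q_k = 43/3
k=3  a_k=1  p_k/q_k = 72/5
k=4  a_k=2  p_k/q_k = 187/13
k=5  a_k=1  p_k/q_k = 259/18
k=6  a_k=1  p_k/q_k = 446/31
k=7  a_k=2  p_k/q_k = 1151/80
fundamental: x₁=1151, y₁=80  (since 1324801 − 207·6400 = 1)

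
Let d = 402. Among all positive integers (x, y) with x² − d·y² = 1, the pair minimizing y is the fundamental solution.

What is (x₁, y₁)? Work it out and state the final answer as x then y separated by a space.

401 20

d=402: √d = [20; 20,40] (ℓ=2, even), read p_1/q_1
k=0  a_k=20  p_k/q_k = 20/1
k=1  a_k=20  p_k/q_k = 401/20
fundamental: x₁=401, y₁=20  (since 160801 − 402·400 = 1)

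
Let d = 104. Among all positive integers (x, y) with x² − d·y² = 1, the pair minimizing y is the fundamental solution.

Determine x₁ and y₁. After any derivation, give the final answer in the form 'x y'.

51 5

d=104: √d = [10; 5,20] (ℓ=2, even), read p_1/q_1
k=0  a_k=10  p_k/q_k = 10/1
k=1  a_k=5  p_k/q_k = 51/5
fundamental: x₁=51, y₁=5  (since 2601 − 104·25 = 1)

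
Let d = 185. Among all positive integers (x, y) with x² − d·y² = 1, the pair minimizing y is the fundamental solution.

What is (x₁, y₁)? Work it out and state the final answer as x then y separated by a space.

√185 = [13; 1,1,1,1,26, …], period ℓ=5 (odd) → k=9
i=0: a=13 ⇒ p=13, q=1
i=1: a=1 ⇒ p=14, q=1
…
i=4: a=1 ⇒ p=68, q=5
…
i=6: a=1 ⇒ p=1877, q=138
…
i=8: a=1 ⇒ p=5563, q=409
i=9: a=1 ⇒ p=9249, q=680
fundamental: x₁=9249, y₁=680  (since 85544001 − 185·462400 = 1)

9249 680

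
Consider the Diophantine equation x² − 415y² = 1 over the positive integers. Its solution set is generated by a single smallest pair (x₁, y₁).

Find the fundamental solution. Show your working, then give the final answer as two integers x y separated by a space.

√415 → a₀=20, period (2,1,2,4,6,…,1,2,40); ℓ=16 even so k=15
i=0: a=20 ⇒ p=20, q=1
i=1: a=2 ⇒ p=41, q=2
i=2: a=1 ⇒ p=61, q=3
i=3: a=2 ⇒ p=163, q=8
…
i=7: a=1 ⇒ p=9595, q=471
i=8: a=3 ⇒ p=33939, q=1666
i=9: a=1 ⇒ p=43534, q=2137
i=10: a=1 ⇒ p=77473, q=3803
…
i=12: a=4 ⇒ p=2110961, q=103623
i=13: a=2 ⇒ p=4730294, q=232201
i=14: a=1 ⇒ p=6841255, q=335824
i=15: a=2 ⇒ p=18412804, q=903849
(x₁, y₁) = (18412804, 903849);  18412804² − 415·903849² = 1 ✓

18412804 903849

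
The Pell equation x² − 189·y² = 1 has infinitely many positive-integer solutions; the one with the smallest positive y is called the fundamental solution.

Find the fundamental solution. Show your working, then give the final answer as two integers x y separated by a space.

55 4

√189 → a₀=13, period (1,2,1,26); ℓ=4 even so k=3
a_0=13:  p_0=13·1+0=13,  q_0=13·0+1=1
a_1=1:  p_1=1·13+1=14,  q_1=1·1+0=1
a_2=2:  p_2=2·14+13=41,  q_2=2·1+1=3
a_3=1:  p_3=1·41+14=55,  q_3=1·3+1=4
fundamental: x₁=55, y₁=4  (since 3025 − 189·16 = 1)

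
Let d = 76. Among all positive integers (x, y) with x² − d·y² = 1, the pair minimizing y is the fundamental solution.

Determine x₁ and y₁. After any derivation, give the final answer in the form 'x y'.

57799 6630

√76 = [8; 1,2,1,1,5,4,5,1,1,2,1,16, …], period ℓ=12 (even) → k=11
k=0  a_k=8  p_k/q_k = 8/1
k=1  a_k=1  p_k/q_k = 9/1
k=2  a_k=2  p_k/q_k = 26/3
…
k=4  a_k=1  p_k/q_k = 61/7
…
k=6  a_k=4  p_k/q_k = 1421/163
k=7  a_k=5  p_k/q_k = 7445/854
k=8  a_k=1  p_k/q_k = 8866/1017
k=9  a_k=1  p_k/q_k = 16311/1871
k=10  a_k=2  p_k/q_k = 41488/4759
k=11  a_k=1  p_k/q_k = 57799/6630
→ (57799, 6630).  Check: 57799²=3340724401, 76·6630²=3340724400, difference 1.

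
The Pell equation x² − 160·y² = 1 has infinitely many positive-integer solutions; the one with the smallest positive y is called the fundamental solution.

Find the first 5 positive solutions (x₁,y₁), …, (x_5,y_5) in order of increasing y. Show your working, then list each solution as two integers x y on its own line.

721 57
1039681 82194
1499219281 118523691
2161873163521 170911080228
3117419602578001 246453659165085

√160 = [12; 1,1,1,5,1,1,1,24, …], period ℓ=8 (even) → k=7
step 0: (12, 1)  from 12·(1,0) + (0,1)
step 1: (13, 1)  from 1·(12,1) + (1,0)
…
step 6: (468, 37)  from 1·(253,20) + (215,17)
step 7: (721, 57)  from 1·(468,37) + (253,20)
→ (721, 57).  Check: 721²=519841, 160·57²=519840, difference 1.
(721+57√160)^2 = 1039681 + 82194√160
(721+57√160)^3 = 1499219281 + 118523691√160
(721+57√160)^4 = 2161873163521 + 170911080228√160
(721+57√160)^5 = 3117419602578001 + 246453659165085√160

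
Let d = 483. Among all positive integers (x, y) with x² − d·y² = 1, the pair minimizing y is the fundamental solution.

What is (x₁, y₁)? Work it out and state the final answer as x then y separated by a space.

22 1

√483 → a₀=21, period (1,42); ℓ=2 even so k=1
a_0=21:  p_0=21·1+0=21,  q_0=21·0+1=1
a_1=1:  p_1=1·21+1=22,  q_1=1·1+0=1
→ (22, 1).  Check: 22²=484, 483·1²=483, difference 1.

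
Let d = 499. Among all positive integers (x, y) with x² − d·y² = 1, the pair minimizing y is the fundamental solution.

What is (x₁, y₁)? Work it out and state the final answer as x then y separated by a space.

4490 201

d=499: √d = [22; 2,1,21,1,2,44] (ℓ=6, even), read p_5/q_5
a_0=22:  p_0=22·1+0=22,  q_0=22·0+1=1
a_1=2:  p_1=2·22+1=45,  q_1=2·1+0=2
a_2=1:  p_2=1·45+22=67,  q_2=1·2+1=3
a_3=21:  p_3=21·67+45=1452,  q_3=21·3+2=65
a_4=1:  p_4=1·1452+67=1519,  q_4=1·65+3=68
a_5=2:  p_5=2·1519+1452=4490,  q_5=2·68+65=201
→ (4490, 201).  Check: 4490²=20160100, 499·201²=20160099, difference 1.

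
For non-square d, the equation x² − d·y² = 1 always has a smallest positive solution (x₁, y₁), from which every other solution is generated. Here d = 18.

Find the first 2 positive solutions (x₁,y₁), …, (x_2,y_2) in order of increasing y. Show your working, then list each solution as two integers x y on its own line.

17 4
577 136

[4; 4,8] for √18; ℓ=2 ⇒ convergent index 1
k=0  a_k=4  p_k/q_k = 4/1
k=1  a_k=4  p_k/q_k = 17/4
→ (17, 4).  Check: 17²=289, 18·4²=288, difference 1.
(x_2, y_2) = (17·17 + 18·4·4, 17·4 + 4·17) = (577, 136)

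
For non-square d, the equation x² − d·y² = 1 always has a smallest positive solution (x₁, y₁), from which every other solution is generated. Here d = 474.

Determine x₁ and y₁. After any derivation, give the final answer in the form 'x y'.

193549 8890

√474 → a₀=21, period (1,3,2,1,1,…,3,1,42); ℓ=14 even so k=13
a_0=21:  p_0=21·1+0=21,  q_0=21·0+1=1
…
a_2=3:  p_2=3·22+21=87,  q_2=3·1+1=4
a_3=2:  p_3=2·87+22=196,  q_3=2·4+1=9
…
a_5=1:  p_5=1·283+196=479,  q_5=1·13+9=22
…
a_7=6:  p_7=6·762+479=5051,  q_7=6·35+22=232
a_8=1:  p_8=1·5051+762=5813,  q_8=1·232+35=267
a_9=1:  p_9=1·5813+5051=10864,  q_9=1·267+232=499
…
a_12=3:  p_12=3·44218+16677=149331,  q_12=3·2031+766=6859
a_13=1:  p_13=1·149331+44218=193549,  q_13=1·6859+2031=8890
fundamental: x₁=193549, y₁=8890  (since 37461215401 − 474·79032100 = 1)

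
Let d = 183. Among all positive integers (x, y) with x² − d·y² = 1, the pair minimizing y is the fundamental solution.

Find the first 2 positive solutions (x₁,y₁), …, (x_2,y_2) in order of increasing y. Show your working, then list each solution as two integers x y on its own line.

487 36
474337 35064

[13; 1,1,8,1,1,26] for √183; ℓ=6 ⇒ convergent index 5
step 0: (13, 1)  from 13·(1,0) + (0,1)
step 1: (14, 1)  from 1·(13,1) + (1,0)
step 2: (27, 2)  from 1·(14,1) + (13,1)
…
step 4: (257, 19)  from 1·(230,17) + (27,2)
step 5: (487, 36)  from 1·(257,19) + (230,17)
fundamental: x₁=487, y₁=36  (since 237169 − 183·1296 = 1)
(487+36√183)^2 = 474337 + 35064√183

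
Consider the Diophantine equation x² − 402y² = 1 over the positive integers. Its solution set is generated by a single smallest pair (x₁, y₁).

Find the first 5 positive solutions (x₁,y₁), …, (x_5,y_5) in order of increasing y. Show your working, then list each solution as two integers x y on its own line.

[20; 20,40] for √402; ℓ=2 ⇒ convergent index 1
a_0=20:  p_0=20·1+0=20,  q_0=20·0+1=1
a_1=20:  p_1=20·20+1=401,  q_1=20·1+0=20
fundamental: x₁=401, y₁=20  (since 160801 − 402·400 = 1)
(x_2, y_2) = (401·401 + 402·20·20, 401·20 + 20·401) = (321601, 16040)
(x_3, y_3) = (401·321601 + 402·20·16040, 401·16040 + 20·321601) = (257923601, 12864060)
(x_4, y_4) = (401·257923601 + 402·20·12864060, 401·12864060 + 20·257923601) = (206854406401, 10316960080)
(x_5, y_5) = (401·206854406401 + 402·20·10316960080, 401·10316960080 + 20·206854406401) = (165896976010001, 8274189120100)

401 20
321601 16040
257923601 12864060
206854406401 10316960080
165896976010001 8274189120100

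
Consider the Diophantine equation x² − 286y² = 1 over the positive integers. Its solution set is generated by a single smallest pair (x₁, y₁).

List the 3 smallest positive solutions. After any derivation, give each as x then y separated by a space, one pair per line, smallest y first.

561835 33222
631317134449 37330564740
709392124465745995 41947235681362578

√286 → a₀=16, period (1,10,3,3,2,3,3,10,1,32); ℓ=10 even so k=9
k=0  a_k=16  p_k/q_k = 16/1
k=1  a_k=1  p_k/q_k = 17/1
k=2  a_k=10  p_k/q_k = 186/11
k=3  a_k=3  p_k/q_k = 575/34
…
k=6  a_k=3  p_k/q_k = 15102/893
k=7  a_k=3  p_k/q_k = 49703/2939
k=8  a_k=10  p_k/q_k = 512132/30283
k=9  a_k=1  p_k/q_k = 561835/33222
fundamental: x₁=561835, y₁=33222  (since 315658567225 − 286·1103701284 = 1)
n=2: (561835,33222)∘(561835,33222) = (561835·561835+286·33222·33222, 561835·33222+33222·561835) = (631317134449,37330564740)
n=3: (631317134449,37330564740)∘(561835,33222) = (561835·631317134449+286·33222·37330564740, 561835·37330564740+33222·631317134449) = (709392124465745995,41947235681362578)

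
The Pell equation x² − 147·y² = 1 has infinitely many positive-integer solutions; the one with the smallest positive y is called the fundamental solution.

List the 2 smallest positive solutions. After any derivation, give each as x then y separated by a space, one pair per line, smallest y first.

97 8
18817 1552

√147 = [12; 8,24, …], period ℓ=2 (even) → k=1
a_0=12:  p_0=12·1+0=12,  q_0=12·0+1=1
a_1=8:  p_1=8·12+1=97,  q_1=8·1+0=8
fundamental: x₁=97, y₁=8  (since 9409 − 147·64 = 1)
(x_2, y_2) = (97·97 + 147·8·8, 97·8 + 8·97) = (18817, 1552)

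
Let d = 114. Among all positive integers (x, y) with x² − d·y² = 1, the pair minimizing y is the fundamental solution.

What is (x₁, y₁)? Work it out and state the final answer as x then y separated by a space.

√114 = [10; 1,2,10,2,1,20, …], period ℓ=6 (even) → k=5
i=0: a=10 ⇒ p=10, q=1
i=1: a=1 ⇒ p=11, q=1
i=2: a=2 ⇒ p=32, q=3
i=3: a=10 ⇒ p=331, q=31
i=4: a=2 ⇒ p=694, q=65
i=5: a=1 ⇒ p=1025, q=96
→ (1025, 96).  Check: 1025²=1050625, 114·96²=1050624, difference 1.

1025 96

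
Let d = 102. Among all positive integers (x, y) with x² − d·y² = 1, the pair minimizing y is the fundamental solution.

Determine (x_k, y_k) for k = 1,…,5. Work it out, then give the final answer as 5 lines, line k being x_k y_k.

[10; 10,20] for √102; ℓ=2 ⇒ convergent index 1
i=0: a=10 ⇒ p=10, q=1
i=1: a=10 ⇒ p=101, q=10
fundamental: x₁=101, y₁=10  (since 10201 − 102·100 = 1)
(101+10√102)^2 = 20401 + 2020√102
(101+10√102)^3 = 4120901 + 408030√102
(101+10√102)^4 = 832401601 + 82420040√102
(101+10√102)^5 = 168141002501 + 16648440050√102

101 10
20401 2020
4120901 408030
832401601 82420040
168141002501 16648440050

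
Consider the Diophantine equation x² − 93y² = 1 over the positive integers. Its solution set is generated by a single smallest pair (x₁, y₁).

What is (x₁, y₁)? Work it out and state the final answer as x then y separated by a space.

d=93: √d = [9; 1,1,1,4,6,4,1,1,1,18] (ℓ=10, even), read p_9/q_9
step 0: (9, 1)  from 9·(1,0) + (0,1)
…
step 2: (19, 2)  from 1·(10,1) + (9,1)
…
step 4: (135, 14)  from 4·(29,3) + (19,2)
step 5: (839, 87)  from 6·(135,14) + (29,3)
step 6: (3491, 362)  from 4·(839,87) + (135,14)
step 7: (4330, 449)  from 1·(3491,362) + (839,87)
step 8: (7821, 811)  from 1·(4330,449) + (3491,362)
step 9: (12151, 1260)  from 1·(7821,811) + (4330,449)
(x₁, y₁) = (12151, 1260);  12151² − 93·1260² = 1 ✓

12151 1260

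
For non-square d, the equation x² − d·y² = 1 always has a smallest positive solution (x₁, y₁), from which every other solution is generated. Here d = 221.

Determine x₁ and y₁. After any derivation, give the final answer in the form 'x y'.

1665 112

[14; 1,6,2,6,1,28] for √221; ℓ=6 ⇒ convergent index 5
i=0: a=14 ⇒ p=14, q=1
i=1: a=1 ⇒ p=15, q=1
i=2: a=6 ⇒ p=104, q=7
…
i=4: a=6 ⇒ p=1442, q=97
i=5: a=1 ⇒ p=1665, q=112
→ (1665, 112).  Check: 1665²=2772225, 221·112²=2772224, difference 1.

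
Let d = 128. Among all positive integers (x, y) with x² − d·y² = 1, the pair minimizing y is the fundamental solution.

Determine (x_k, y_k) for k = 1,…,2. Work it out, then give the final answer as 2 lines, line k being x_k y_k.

577 51
665857 58854

d=128: √d = [11; 3,5,3,22] (ℓ=4, even), read p_3/q_3
i=0: a=11 ⇒ p=11, q=1
i=1: a=3 ⇒ p=34, q=3
i=2: a=5 ⇒ p=181, q=16
i=3: a=3 ⇒ p=577, q=51
(x₁, y₁) = (577, 51);  577² − 128·51² = 1 ✓
(x_2, y_2) = (577·577 + 128·51·51, 577·51 + 51·577) = (665857, 58854)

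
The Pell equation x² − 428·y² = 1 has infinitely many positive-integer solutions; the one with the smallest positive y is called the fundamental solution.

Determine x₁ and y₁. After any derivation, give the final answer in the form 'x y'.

1850887 89466

√428 = [20; 1,2,4,1,5,10,5,1,4,2,1,40, …], period ℓ=12 (even) → k=11
step 0: (20, 1)  from 20·(1,0) + (0,1)
…
step 2: (62, 3)  from 2·(21,1) + (20,1)
step 3: (269, 13)  from 4·(62,3) + (21,1)
step 4: (331, 16)  from 1·(269,13) + (62,3)
…
step 6: (19571, 946)  from 10·(1924,93) + (331,16)
step 7: (99779, 4823)  from 5·(19571,946) + (1924,93)
…
step 10: (1273708, 61567)  from 2·(577179,27899) + (119350,5769)
step 11: (1850887, 89466)  from 1·(1273708,61567) + (577179,27899)
(x₁, y₁) = (1850887, 89466);  1850887² − 428·89466² = 1 ✓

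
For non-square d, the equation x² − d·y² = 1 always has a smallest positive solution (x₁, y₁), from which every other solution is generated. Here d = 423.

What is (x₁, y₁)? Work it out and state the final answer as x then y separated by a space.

4607 224

[20; 1,1,3,4,3,1,1,40] for √423; ℓ=8 ⇒ convergent index 7
i=0: a=20 ⇒ p=20, q=1
i=1: a=1 ⇒ p=21, q=1
i=2: a=1 ⇒ p=41, q=2
i=3: a=3 ⇒ p=144, q=7
i=4: a=4 ⇒ p=617, q=30
…
i=6: a=1 ⇒ p=2612, q=127
i=7: a=1 ⇒ p=4607, q=224
(x₁, y₁) = (4607, 224);  4607² − 423·224² = 1 ✓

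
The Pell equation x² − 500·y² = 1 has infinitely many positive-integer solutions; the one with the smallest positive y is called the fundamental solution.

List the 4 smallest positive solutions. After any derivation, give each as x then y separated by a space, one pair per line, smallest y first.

d=500: √d = [22; 2,1,3,2,1,…,1,2,44] (ℓ=14, even), read p_13/q_13
k=0  a_k=22  p_k/q_k = 22/1
…
k=5  a_k=1  p_k/q_k = 805/36
…
k=12  a_k=1  p_k/q_k = 335522/15005
k=13  a_k=2  p_k/q_k = 930249/41602
→ (930249, 41602).  Check: 930249²=865363202001, 500·41602²=865363202000, difference 1.
(930249+41602√500)^2 = 1730726404001 + 77400437796√500
(930249+41602√500)^3 = 3220013013190122249 + 144003359718540806√500
(930249+41602√500)^4 = 5990827771012465337616001 + 267917962749548332043592√500

930249 41602
1730726404001 77400437796
3220013013190122249 144003359718540806
5990827771012465337616001 267917962749548332043592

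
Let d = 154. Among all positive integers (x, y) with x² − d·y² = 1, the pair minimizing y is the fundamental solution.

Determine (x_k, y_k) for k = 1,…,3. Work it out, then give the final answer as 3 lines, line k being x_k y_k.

21295 1716
906954049 73084440
38627172925615 3112666297884

√154 → a₀=12, period (2,2,3,1,2,1,3,2,2,24); ℓ=10 even so k=9
k=0  a_k=12  p_k/q_k = 12/1
…
k=4  a_k=1  p_k/q_k = 273/22
k=5  a_k=2  p_k/q_k = 757/61
k=6  a_k=1  p_k/q_k = 1030/83
…
k=8  a_k=2  p_k/q_k = 8724/703
k=9  a_k=2  p_k/q_k = 21295/1716
(x₁, y₁) = (21295, 1716);  21295² − 154·1716² = 1 ✓
k=2:  x_2 = 21295·21295+154·1716·1716 = 906954049,  y_2 = 21295·1716+1716·21295 = 73084440
k=3:  x_3 = 21295·906954049+154·1716·73084440 = 38627172925615,  y_3 = 21295·73084440+1716·906954049 = 3112666297884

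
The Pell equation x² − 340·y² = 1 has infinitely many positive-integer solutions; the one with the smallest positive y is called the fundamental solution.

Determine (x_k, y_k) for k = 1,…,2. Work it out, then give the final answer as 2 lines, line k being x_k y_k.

[18; 2,3,1,1,1,…,3,2,36] for √340; ℓ=14 ⇒ convergent index 13
step 0: (18, 1)  from 18·(1,0) + (0,1)
…
step 3: (166, 9)  from 1·(129,7) + (37,2)
…
step 7: (6509, 353)  from 8·(756,41) + (461,25)
step 8: (7265, 394)  from 1·(6509,353) + (756,41)
…
step 11: (34813, 1888)  from 1·(21039,1141) + (13774,747)
step 12: (125478, 6805)  from 3·(34813,1888) + (21039,1141)
step 13: (285769, 15498)  from 2·(125478,6805) + (34813,1888)
→ (285769, 15498).  Check: 285769²=81663921361, 340·15498²=81663921360, difference 1.
n=2: (285769,15498)∘(285769,15498) = (285769·285769+340·15498·15498, 285769·15498+15498·285769) = (163327842721,8857695924)

285769 15498
163327842721 8857695924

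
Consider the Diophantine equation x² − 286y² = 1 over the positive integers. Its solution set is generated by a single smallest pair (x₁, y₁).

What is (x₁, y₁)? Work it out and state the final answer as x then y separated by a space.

561835 33222

[16; 1,10,3,3,2,3,3,10,1,32] for √286; ℓ=10 ⇒ convergent index 9
step 0: (16, 1)  from 16·(1,0) + (0,1)
…
step 2: (186, 11)  from 10·(17,1) + (16,1)
step 3: (575, 34)  from 3·(186,11) + (17,1)
step 4: (1911, 113)  from 3·(575,34) + (186,11)
…
step 7: (49703, 2939)  from 3·(15102,893) + (4397,260)
step 8: (512132, 30283)  from 10·(49703,2939) + (15102,893)
step 9: (561835, 33222)  from 1·(512132,30283) + (49703,2939)
fundamental: x₁=561835, y₁=33222  (since 315658567225 − 286·1103701284 = 1)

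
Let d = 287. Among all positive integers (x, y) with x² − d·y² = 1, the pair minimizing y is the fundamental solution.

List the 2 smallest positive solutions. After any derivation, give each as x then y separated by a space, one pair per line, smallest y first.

288 17
165887 9792

√287 → a₀=16, period (1,15,1,32); ℓ=4 even so k=3
a_0=16:  p_0=16·1+0=16,  q_0=16·0+1=1
…
a_2=15:  p_2=15·17+16=271,  q_2=15·1+1=16
a_3=1:  p_3=1·271+17=288,  q_3=1·16+1=17
→ (288, 17).  Check: 288²=82944, 287·17²=82943, difference 1.
k=2:  x_2 = 288·288+287·17·17 = 165887,  y_2 = 288·17+17·288 = 9792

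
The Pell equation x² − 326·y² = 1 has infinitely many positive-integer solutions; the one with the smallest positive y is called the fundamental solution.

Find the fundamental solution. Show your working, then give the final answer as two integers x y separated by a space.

√326 → a₀=18, period (18,36); ℓ=2 even so k=1
step 0: (18, 1)  from 18·(1,0) + (0,1)
step 1: (325, 18)  from 18·(18,1) + (1,0)
→ (325, 18).  Check: 325²=105625, 326·18²=105624, difference 1.

325 18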